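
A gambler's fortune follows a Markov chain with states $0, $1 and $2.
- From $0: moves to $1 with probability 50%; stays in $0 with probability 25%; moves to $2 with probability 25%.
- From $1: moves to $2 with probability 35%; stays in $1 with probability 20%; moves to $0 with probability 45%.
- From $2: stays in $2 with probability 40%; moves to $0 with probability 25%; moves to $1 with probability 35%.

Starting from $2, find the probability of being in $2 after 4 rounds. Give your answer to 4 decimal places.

0.3351

Propagate the distribution vector 4 rounds from $2.
After 0 rounds: (0.0000, 0.0000, 1.0000)
After 1 round: (0.2500, 0.3500, 0.4000)
After 2 rounds: (0.3200, 0.3350, 0.3450)
After 3 rounds: (0.3170, 0.3478, 0.3353)
After 4 rounds: (0.3196, 0.3454, 0.3351)
P(in $2 after 4 rounds) = 0.3351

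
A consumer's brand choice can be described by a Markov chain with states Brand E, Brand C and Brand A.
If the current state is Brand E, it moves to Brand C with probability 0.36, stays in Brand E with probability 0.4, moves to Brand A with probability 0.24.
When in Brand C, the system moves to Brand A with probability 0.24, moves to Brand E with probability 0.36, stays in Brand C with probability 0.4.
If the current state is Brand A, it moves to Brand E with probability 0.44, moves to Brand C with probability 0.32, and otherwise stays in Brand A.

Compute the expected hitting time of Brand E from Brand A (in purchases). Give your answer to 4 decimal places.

Let t(s) be the expected number of purchases to first reach Brand E from state s, with t(Brand E) = 0. Conditioning on the first purchase:
t(Brand C) = 1 + 0.4·t(Brand C) + 0.24·t(Brand A)
t(Brand A) = 1 + 0.32·t(Brand C) + 0.24·t(Brand A)
Solving: t(Brand C) = 2.6371, t(Brand A) = 2.4262.
Expected purchases from Brand A to Brand E: 2.4262.

2.4262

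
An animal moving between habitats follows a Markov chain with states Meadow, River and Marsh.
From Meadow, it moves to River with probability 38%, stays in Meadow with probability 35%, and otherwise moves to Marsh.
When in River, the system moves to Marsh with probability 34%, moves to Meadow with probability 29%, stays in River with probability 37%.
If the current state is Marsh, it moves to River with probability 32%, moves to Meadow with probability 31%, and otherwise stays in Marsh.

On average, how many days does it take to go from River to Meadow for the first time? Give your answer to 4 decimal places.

3.3669

Let t(s) be the expected number of days to first reach Meadow from state s, with t(Meadow) = 0. Conditioning on the first day:
t(River) = 1 + 0.37·t(River) + 0.34·t(Marsh)
t(Marsh) = 1 + 0.32·t(River) + 0.37·t(Marsh)
Solving: t(River) = 3.3669, t(Marsh) = 3.2975.
Expected days from River to Meadow: 3.3669.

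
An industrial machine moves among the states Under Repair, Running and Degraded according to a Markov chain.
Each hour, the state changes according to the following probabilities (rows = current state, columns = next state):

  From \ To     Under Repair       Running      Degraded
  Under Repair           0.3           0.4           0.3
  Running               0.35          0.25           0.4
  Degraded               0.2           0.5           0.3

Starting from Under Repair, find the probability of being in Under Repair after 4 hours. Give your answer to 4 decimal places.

Propagate the distribution vector 4 hours from Under Repair.
After 0 hours: (1.0000, 0.0000, 0.0000)
After 1 hour: (0.3000, 0.4000, 0.3000)
After 2 hours: (0.2900, 0.3700, 0.3400)
After 3 hours: (0.2845, 0.3785, 0.3370)
After 4 hours: (0.2852, 0.3769, 0.3379)
P(in Under Repair after 4 hours) = 0.2852

0.2852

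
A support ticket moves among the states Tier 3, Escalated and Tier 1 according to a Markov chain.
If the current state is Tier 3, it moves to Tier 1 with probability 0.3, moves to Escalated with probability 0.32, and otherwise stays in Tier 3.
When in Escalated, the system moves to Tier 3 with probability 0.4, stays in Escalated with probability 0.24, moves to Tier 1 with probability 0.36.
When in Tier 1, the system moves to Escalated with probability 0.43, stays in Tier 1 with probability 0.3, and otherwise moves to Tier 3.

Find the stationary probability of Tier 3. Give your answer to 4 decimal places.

Let the stationary distribution be π with π = πP and π_1 + π_2 + π_3 = 1.
π_1 = 0.38·π_1 + 0.4·π_2 + 0.27·π_3
π_2 = 0.32·π_1 + 0.24·π_2 + 0.43·π_3
Solving with the normalization constraint gives π = (0.3514, 0.3289, 0.3197).
So the stationary probability of Tier 3 is 0.3514.

0.3514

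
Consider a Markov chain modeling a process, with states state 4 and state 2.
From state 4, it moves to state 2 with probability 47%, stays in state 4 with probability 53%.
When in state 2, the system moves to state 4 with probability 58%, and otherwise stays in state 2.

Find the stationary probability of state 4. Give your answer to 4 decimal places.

0.5524

Let the stationary distribution be π with π = πP and π_1 + π_2 = 1.
π_1 = 0.53·π_1 + 0.58·π_2
Solving with the normalization constraint gives π = (0.5524, 0.4476).
So the stationary probability of state 4 is 0.5524.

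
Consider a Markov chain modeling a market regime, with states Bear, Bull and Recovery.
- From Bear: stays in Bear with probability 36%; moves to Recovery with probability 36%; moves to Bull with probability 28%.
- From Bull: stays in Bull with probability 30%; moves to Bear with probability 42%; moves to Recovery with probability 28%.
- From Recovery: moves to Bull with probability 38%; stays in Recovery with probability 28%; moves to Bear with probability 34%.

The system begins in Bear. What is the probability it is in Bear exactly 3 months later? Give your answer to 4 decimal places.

Propagate the distribution vector 3 months from Bear.
After 0 months: (1.0000, 0.0000, 0.0000)
After 1 month: (0.3600, 0.2800, 0.3600)
After 2 months: (0.3696, 0.3216, 0.3088)
After 3 months: (0.3731, 0.3173, 0.3096)
P(in Bear after 3 months) = 0.3731

0.3731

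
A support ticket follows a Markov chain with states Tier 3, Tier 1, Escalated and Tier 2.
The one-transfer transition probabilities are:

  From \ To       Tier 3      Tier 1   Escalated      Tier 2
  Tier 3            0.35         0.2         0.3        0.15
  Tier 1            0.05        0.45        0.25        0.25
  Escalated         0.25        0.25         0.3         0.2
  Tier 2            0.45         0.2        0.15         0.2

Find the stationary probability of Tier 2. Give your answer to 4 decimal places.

0.2012

Let the stationary distribution be π with π = πP and π_1 + π_2 + π_3 + π_4 = 1.
π_1 = 0.35·π_1 + 0.05·π_2 + 0.25·π_3 + 0.45·π_4
π_2 = 0.2·π_1 + 0.45·π_2 + 0.25·π_3 + 0.2·π_4
π_3 = 0.3·π_1 + 0.25·π_2 + 0.3·π_3 + 0.15·π_4
Solving with the normalization constraint gives π = (0.2594, 0.2837, 0.2556, 0.2012).
So the stationary probability of Tier 2 is 0.2012.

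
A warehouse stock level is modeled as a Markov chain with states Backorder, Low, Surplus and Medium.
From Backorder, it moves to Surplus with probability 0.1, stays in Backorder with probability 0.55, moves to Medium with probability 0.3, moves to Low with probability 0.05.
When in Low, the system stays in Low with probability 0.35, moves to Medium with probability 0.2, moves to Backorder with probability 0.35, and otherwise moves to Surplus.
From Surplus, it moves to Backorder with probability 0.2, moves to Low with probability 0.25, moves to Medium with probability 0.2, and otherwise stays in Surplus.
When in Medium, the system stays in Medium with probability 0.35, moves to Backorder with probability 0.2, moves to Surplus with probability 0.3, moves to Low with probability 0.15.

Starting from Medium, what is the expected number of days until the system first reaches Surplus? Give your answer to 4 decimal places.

4.9309

Let t(s) be the expected number of days to first reach Surplus from state s, with t(Surplus) = 0. Conditioning on the first day:
t(Backorder) = 1 + 0.55·t(Backorder) + 0.05·t(Low) + 0.3·t(Medium)
t(Low) = 1 + 0.35·t(Backorder) + 0.35·t(Low) + 0.2·t(Medium)
t(Medium) = 1 + 0.2·t(Backorder) + 0.15·t(Low) + 0.35·t(Medium)
Solving: t(Backorder) = 6.2212, t(Low) = 6.4055, t(Medium) = 4.9309.
Expected days from Medium to Surplus: 4.9309.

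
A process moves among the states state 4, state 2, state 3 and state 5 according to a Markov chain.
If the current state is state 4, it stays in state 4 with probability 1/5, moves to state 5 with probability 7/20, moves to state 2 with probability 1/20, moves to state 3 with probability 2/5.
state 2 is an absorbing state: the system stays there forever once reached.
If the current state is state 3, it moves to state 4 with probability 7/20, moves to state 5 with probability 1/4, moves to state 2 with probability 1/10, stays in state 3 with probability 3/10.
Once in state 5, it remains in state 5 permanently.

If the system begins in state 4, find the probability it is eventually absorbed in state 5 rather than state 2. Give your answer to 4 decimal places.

Let h(s) be the probability of absorption at state 5 starting from transient state s. Then h(state 5) = 1 and h(state 2) = 0. By first-step analysis:
h(state 4) = 0.2·h(state 4) + 0.05·0 + 0.4·h(state 3) + 0.35·1
h(state 3) = 0.35·h(state 4) + 0.1·0 + 0.3·h(state 3) + 0.25·1
Solving: h(state 4) = 0.8214, h(state 3) = 0.7679.
Starting from state 4, the probability is 0.8214.

0.8214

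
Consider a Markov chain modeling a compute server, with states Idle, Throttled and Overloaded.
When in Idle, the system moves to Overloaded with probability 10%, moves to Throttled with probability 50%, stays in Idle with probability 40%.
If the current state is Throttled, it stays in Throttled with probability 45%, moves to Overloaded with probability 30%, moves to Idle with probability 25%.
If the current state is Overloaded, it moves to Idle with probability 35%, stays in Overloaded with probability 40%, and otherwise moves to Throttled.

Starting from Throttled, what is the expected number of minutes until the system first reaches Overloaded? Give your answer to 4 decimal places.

Let t(s) be the expected number of minutes to first reach Overloaded from state s, with t(Overloaded) = 0. Conditioning on the first minute:
t(Idle) = 1 + 0.4·t(Idle) + 0.5·t(Throttled)
t(Throttled) = 1 + 0.25·t(Idle) + 0.45·t(Throttled)
Solving: t(Idle) = 5.1220, t(Throttled) = 4.1463.
Expected minutes from Throttled to Overloaded: 4.1463.

4.1463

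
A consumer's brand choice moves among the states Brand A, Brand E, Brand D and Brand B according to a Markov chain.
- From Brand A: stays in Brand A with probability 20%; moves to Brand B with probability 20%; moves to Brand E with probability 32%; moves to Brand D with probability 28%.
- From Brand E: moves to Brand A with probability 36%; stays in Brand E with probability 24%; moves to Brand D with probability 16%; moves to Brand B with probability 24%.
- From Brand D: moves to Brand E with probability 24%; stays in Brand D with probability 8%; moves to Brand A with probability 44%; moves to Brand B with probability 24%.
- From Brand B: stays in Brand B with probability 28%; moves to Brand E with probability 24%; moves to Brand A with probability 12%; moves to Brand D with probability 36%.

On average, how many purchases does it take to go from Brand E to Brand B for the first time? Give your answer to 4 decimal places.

4.4038

Let t(s) be the expected number of purchases to first reach Brand B from state s, with t(Brand B) = 0. Conditioning on the first purchase:
t(Brand A) = 1 + 0.2·t(Brand A) + 0.32·t(Brand E) + 0.28·t(Brand D)
t(Brand E) = 1 + 0.36·t(Brand A) + 0.24·t(Brand E) + 0.16·t(Brand D)
t(Brand D) = 1 + 0.44·t(Brand A) + 0.24·t(Brand E) + 0.08·t(Brand D)
Solving: t(Brand A) = 4.5568, t(Brand E) = 4.4038, t(Brand D) = 4.4151.
Expected purchases from Brand E to Brand B: 4.4038.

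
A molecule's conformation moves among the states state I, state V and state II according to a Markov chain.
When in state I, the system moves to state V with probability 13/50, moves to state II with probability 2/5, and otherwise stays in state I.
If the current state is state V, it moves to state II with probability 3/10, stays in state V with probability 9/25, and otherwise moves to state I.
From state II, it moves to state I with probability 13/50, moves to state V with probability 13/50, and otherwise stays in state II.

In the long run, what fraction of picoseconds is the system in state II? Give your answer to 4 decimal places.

Let the stationary distribution be π with π = πP and π_1 + π_2 + π_3 = 1.
π_1 = 0.34·π_1 + 0.34·π_2 + 0.26·π_3
π_2 = 0.26·π_1 + 0.36·π_2 + 0.26·π_3
Solving with the normalization constraint gives π = (0.3077, 0.2889, 0.4034).
So the stationary probability of state II is 0.4034.

0.4034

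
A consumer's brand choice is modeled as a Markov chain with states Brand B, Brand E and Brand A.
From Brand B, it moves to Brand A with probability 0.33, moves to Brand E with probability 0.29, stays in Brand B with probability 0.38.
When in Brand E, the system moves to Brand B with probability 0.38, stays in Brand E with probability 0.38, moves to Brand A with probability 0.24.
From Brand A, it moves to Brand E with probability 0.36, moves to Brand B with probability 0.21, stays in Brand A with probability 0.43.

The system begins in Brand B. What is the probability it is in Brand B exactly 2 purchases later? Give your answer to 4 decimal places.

0.3239

Sum over the intermediate state after 1 purchase:
P = P(Brand B→Brand B)·P(Brand B→Brand B) + P(Brand B→Brand E)·P(Brand E→Brand B) + P(Brand B→Brand A)·P(Brand A→Brand B)
  = 0.38×0.38 + 0.29×0.38 + 0.33×0.21
  = 0.1444 + 0.1102 + 0.0693 = 0.3239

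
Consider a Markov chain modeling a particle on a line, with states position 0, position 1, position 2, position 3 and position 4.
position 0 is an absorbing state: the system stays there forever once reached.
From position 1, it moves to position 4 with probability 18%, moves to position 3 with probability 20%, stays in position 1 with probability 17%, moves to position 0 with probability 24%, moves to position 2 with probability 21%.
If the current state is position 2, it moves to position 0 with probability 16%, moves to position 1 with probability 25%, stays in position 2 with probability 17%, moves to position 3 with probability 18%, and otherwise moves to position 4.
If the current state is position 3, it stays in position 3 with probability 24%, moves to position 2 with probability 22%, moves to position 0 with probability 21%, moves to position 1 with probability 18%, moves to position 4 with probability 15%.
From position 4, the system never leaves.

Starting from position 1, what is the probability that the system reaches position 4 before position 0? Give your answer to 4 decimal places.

Let h(s) be the probability of absorption at position 4 starting from transient state s. Then h(position 4) = 1 and h(position 0) = 0. By first-step analysis:
h(position 1) = 0.24·0 + 0.17·h(position 1) + 0.21·h(position 2) + 0.2·h(position 3) + 0.18·1
h(position 2) = 0.16·0 + 0.25·h(position 1) + 0.17·h(position 2) + 0.18·h(position 3) + 0.24·1
h(position 3) = 0.21·0 + 0.18·h(position 1) + 0.22·h(position 2) + 0.24·h(position 3) + 0.15·1
Solving: h(position 1) = 0.4610, h(position 2) = 0.5276, h(position 3) = 0.4593.
Starting from position 1, the probability is 0.4610.

0.4610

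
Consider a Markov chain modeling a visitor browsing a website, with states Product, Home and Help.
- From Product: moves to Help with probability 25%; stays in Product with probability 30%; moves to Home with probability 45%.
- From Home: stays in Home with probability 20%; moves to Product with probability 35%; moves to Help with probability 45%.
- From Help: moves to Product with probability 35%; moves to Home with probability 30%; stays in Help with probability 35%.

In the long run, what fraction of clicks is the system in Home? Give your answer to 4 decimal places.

Let the stationary distribution be π with π = πP and π_1 + π_2 + π_3 = 1.
π_1 = 0.3·π_1 + 0.35·π_2 + 0.35·π_3
π_2 = 0.45·π_1 + 0.2·π_2 + 0.3·π_3
Solving with the normalization constraint gives π = (0.3333, 0.3182, 0.3485).
So the stationary probability of Home is 0.3182.

0.3182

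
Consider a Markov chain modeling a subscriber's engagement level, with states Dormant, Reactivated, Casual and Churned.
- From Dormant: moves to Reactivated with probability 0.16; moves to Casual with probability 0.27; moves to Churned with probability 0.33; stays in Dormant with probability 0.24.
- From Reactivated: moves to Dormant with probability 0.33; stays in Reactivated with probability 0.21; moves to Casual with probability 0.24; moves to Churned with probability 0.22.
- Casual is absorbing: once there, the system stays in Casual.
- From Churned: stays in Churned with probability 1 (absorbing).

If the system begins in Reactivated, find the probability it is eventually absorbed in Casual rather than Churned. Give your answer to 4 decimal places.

Let h(s) be the probability of absorption at Casual starting from transient state s. Then h(Casual) = 1 and h(Churned) = 0. By first-step analysis:
h(Dormant) = 0.24·h(Dormant) + 0.16·h(Reactivated) + 0.27·1 + 0.33·0
h(Reactivated) = 0.33·h(Dormant) + 0.21·h(Reactivated) + 0.24·1 + 0.22·0
Solving: h(Dormant) = 0.4596, h(Reactivated) = 0.4958.
Starting from Reactivated, the probability is 0.4958.

0.4958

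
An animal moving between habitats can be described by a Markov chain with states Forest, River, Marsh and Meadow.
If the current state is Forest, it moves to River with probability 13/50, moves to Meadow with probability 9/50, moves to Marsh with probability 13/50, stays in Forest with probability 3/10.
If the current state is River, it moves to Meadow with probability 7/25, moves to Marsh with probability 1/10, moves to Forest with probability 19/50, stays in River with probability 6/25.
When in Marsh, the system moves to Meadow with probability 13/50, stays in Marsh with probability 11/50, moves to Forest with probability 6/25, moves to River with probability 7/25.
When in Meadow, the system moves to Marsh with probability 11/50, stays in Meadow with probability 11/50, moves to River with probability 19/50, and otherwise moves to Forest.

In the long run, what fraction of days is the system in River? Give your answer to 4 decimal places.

0.2863

Let the stationary distribution be π with π = πP and π_1 + π_2 + π_3 + π_4 = 1.
π_1 = 0.3·π_1 + 0.38·π_2 + 0.24·π_3 + 0.18·π_4
π_2 = 0.26·π_1 + 0.24·π_2 + 0.28·π_3 + 0.38·π_4
π_3 = 0.26·π_1 + 0.1·π_2 + 0.22·π_3 + 0.22·π_4
Solving with the normalization constraint gives π = (0.2830, 0.2863, 0.1970, 0.2337).
So the stationary probability of River is 0.2863.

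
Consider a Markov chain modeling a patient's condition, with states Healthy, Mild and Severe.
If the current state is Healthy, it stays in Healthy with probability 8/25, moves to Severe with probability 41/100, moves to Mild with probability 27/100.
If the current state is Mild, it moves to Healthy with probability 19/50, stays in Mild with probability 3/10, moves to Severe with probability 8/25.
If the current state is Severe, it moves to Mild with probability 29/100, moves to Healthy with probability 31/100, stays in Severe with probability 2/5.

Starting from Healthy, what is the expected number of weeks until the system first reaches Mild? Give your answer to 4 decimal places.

3.5956

Let t(s) be the expected number of weeks to first reach Mild from state s, with t(Mild) = 0. Conditioning on the first week:
t(Healthy) = 1 + 0.32·t(Healthy) + 0.41·t(Severe)
t(Severe) = 1 + 0.31·t(Healthy) + 0.4·t(Severe)
Solving: t(Healthy) = 3.5956, t(Severe) = 3.5244.
Expected weeks from Healthy to Mild: 3.5956.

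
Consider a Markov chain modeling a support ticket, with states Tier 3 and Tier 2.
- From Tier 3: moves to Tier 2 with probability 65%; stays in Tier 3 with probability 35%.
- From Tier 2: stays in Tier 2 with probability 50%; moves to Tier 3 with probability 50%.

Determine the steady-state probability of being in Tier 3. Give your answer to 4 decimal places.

0.4348

Let the stationary distribution be π with π = πP and π_1 + π_2 = 1.
π_1 = 0.35·π_1 + 0.5·π_2
Solving with the normalization constraint gives π = (0.4348, 0.5652).
So the stationary probability of Tier 3 is 0.4348.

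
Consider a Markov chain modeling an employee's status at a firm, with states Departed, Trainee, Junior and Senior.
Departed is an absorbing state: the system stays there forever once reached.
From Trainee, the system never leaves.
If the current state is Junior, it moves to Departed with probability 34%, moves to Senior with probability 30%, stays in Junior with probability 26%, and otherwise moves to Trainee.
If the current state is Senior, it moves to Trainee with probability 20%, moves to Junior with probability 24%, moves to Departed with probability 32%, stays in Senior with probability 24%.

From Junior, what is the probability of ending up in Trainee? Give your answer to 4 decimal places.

0.2773

Let h(s) be the probability of absorption at Trainee starting from transient state s. Then h(Trainee) = 1 and h(Departed) = 0. By first-step analysis:
h(Junior) = 0.34·0 + 0.1·1 + 0.26·h(Junior) + 0.3·h(Senior)
h(Senior) = 0.32·0 + 0.2·1 + 0.24·h(Junior) + 0.24·h(Senior)
Solving: h(Junior) = 0.2773, h(Senior) = 0.3507.
Starting from Junior, the probability is 0.2773.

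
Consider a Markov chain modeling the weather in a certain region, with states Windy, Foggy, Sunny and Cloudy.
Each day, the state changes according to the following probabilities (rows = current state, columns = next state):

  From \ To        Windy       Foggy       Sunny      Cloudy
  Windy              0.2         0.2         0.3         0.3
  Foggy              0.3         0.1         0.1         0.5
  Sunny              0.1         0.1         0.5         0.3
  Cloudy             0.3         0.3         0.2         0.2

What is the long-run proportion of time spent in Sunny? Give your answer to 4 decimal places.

Let the stationary distribution be π with π = πP and π_1 + π_2 + π_3 + π_4 = 1.
π_1 = 0.2·π_1 + 0.3·π_2 + 0.1·π_3 + 0.3·π_4
π_2 = 0.2·π_1 + 0.1·π_2 + 0.1·π_3 + 0.3·π_4
π_3 = 0.3·π_1 + 0.1·π_2 + 0.5·π_3 + 0.2·π_4
Solving with the normalization constraint gives π = (0.2198, 0.1832, 0.2909, 0.3060).
So the stationary probability of Sunny is 0.2909.

0.2909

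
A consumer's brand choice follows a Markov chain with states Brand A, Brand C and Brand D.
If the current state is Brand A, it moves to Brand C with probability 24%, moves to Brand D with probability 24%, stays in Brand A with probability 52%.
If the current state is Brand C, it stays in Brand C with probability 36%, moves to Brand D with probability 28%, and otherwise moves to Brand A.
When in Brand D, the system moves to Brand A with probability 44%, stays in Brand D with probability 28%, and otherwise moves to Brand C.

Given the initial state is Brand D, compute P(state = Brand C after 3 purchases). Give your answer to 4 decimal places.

Propagate the distribution vector 3 purchases from Brand D.
After 0 purchases: (0.0000, 0.0000, 1.0000)
After 1 purchase: (0.4400, 0.2800, 0.2800)
After 2 purchases: (0.4528, 0.2848, 0.2624)
After 3 purchases: (0.4534, 0.2847, 0.2619)
P(in Brand C after 3 purchases) = 0.2847

0.2847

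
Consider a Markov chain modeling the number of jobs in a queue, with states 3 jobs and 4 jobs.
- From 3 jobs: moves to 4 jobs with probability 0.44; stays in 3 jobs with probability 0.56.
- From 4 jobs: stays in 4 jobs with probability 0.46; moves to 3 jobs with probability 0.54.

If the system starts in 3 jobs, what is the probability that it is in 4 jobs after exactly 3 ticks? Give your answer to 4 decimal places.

Propagate the distribution vector 3 ticks from 3 jobs.
After 0 ticks: (1.0000, 0.0000)
After 1 tick: (0.5600, 0.4400)
After 2 ticks: (0.5512, 0.4488)
After 3 ticks: (0.5510, 0.4490)
P(in 4 jobs after 3 ticks) = 0.4490

0.4490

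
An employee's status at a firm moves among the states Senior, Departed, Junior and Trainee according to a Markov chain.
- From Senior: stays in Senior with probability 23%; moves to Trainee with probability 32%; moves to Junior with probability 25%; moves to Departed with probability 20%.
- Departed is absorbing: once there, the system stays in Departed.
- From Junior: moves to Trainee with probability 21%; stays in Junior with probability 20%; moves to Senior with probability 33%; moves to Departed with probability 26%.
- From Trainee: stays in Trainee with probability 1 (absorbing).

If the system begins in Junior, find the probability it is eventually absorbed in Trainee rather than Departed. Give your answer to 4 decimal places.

0.5010

Let h(s) be the probability of absorption at Trainee starting from transient state s. Then h(Trainee) = 1 and h(Departed) = 0. By first-step analysis:
h(Senior) = 0.23·h(Senior) + 0.2·0 + 0.25·h(Junior) + 0.32·1
h(Junior) = 0.33·h(Senior) + 0.26·0 + 0.2·h(Junior) + 0.21·1
Solving: h(Senior) = 0.5783, h(Junior) = 0.5010.
Starting from Junior, the probability is 0.5010.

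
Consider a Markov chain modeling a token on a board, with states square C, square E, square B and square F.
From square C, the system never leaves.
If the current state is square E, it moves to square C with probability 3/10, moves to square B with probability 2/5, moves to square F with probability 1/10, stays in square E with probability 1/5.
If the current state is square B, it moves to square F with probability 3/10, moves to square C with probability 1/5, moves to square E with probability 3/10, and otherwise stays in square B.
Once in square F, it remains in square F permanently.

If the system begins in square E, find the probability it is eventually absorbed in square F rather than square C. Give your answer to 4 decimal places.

0.3846

Let h(s) be the probability of absorption at square F starting from transient state s. Then h(square F) = 1 and h(square C) = 0. By first-step analysis:
h(square E) = 0.3·0 + 0.2·h(square E) + 0.4·h(square B) + 0.1·1
h(square B) = 0.2·0 + 0.3·h(square E) + 0.2·h(square B) + 0.3·1
Solving: h(square E) = 0.3846, h(square B) = 0.5192.
Starting from square E, the probability is 0.3846.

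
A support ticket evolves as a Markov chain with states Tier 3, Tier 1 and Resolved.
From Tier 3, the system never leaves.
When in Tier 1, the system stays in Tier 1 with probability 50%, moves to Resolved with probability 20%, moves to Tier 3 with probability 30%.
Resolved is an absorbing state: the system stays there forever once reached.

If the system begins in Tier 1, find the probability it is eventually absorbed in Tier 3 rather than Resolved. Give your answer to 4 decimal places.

0.6000

Let h(s) be the probability of absorption at Tier 3 starting from transient state s. Then h(Tier 3) = 1 and h(Resolved) = 0. By first-step analysis:
h(Tier 1) = 0.3·1 + 0.5·h(Tier 1) + 0.2·0
Solving: h(Tier 1) = 0.6000.
Starting from Tier 1, the probability is 0.6000.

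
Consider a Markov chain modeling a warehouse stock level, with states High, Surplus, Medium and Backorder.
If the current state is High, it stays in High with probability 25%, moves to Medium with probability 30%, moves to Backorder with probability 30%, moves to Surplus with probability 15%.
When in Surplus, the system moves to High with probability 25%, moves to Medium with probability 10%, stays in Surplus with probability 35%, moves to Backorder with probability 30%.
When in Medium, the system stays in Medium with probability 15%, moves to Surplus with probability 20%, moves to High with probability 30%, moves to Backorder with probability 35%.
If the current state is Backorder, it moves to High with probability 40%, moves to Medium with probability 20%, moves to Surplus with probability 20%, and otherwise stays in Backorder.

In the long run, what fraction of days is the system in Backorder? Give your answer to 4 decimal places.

Let the stationary distribution be π with π = πP and π_1 + π_2 + π_3 + π_4 = 1.
π_1 = 0.25·π_1 + 0.25·π_2 + 0.3·π_3 + 0.4·π_4
π_2 = 0.15·π_1 + 0.35·π_2 + 0.2·π_3 + 0.2·π_4
π_3 = 0.3·π_1 + 0.1·π_2 + 0.15·π_3 + 0.2·π_4
Solving with the normalization constraint gives π = (0.3022, 0.2175, 0.1985, 0.2818).
So the stationary probability of Backorder is 0.2818.

0.2818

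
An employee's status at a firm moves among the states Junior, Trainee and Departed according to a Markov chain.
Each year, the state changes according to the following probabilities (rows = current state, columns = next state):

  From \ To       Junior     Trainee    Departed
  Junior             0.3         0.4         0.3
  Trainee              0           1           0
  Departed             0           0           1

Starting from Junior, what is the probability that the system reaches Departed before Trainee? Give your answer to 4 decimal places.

Let h(s) be the probability of absorption at Departed starting from transient state s. Then h(Departed) = 1 and h(Trainee) = 0. By first-step analysis:
h(Junior) = 0.3·h(Junior) + 0.4·0 + 0.3·1
Solving: h(Junior) = 0.4286.
Starting from Junior, the probability is 0.4286.

0.4286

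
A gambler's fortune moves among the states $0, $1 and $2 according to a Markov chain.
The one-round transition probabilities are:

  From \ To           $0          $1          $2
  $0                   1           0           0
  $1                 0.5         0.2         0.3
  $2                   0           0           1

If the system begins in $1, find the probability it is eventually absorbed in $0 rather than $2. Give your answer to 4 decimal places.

0.6250

Let h(s) be the probability of absorption at $0 starting from transient state s. Then h($0) = 1 and h($2) = 0. By first-step analysis:
h($1) = 0.5·1 + 0.2·h($1) + 0.3·0
Solving: h($1) = 0.6250.
Starting from $1, the probability is 0.6250.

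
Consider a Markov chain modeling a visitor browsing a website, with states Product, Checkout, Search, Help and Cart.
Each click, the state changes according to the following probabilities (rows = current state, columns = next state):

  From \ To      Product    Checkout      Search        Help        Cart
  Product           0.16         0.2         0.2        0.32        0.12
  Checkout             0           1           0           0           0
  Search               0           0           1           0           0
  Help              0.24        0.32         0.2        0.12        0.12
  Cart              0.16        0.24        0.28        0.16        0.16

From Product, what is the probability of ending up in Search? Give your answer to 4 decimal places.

Let h(s) be the probability of absorption at Search starting from transient state s. Then h(Search) = 1 and h(Checkout) = 0. By first-step analysis:
h(Product) = 0.16·h(Product) + 0.2·0 + 0.2·1 + 0.32·h(Help) + 0.12·h(Cart)
h(Help) = 0.24·h(Product) + 0.32·0 + 0.2·1 + 0.12·h(Help) + 0.12·h(Cart)
h(Cart) = 0.16·h(Product) + 0.24·0 + 0.28·1 + 0.16·h(Help) + 0.16·h(Cart)
Solving: h(Product) = 0.4719, h(Help) = 0.4247, h(Cart) = 0.5041.
Starting from Product, the probability is 0.4719.

0.4719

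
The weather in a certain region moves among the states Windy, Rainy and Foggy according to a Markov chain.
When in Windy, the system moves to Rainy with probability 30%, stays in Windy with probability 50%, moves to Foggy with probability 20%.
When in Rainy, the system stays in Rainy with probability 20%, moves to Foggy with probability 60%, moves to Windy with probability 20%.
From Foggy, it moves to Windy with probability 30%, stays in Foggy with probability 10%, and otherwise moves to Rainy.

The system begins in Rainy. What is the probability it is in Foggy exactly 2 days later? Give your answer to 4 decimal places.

0.2200

Sum over the intermediate state after 1 day:
P = P(Rainy→Windy)·P(Windy→Foggy) + P(Rainy→Rainy)·P(Rainy→Foggy) + P(Rainy→Foggy)·P(Foggy→Foggy)
  = 0.2×0.2 + 0.2×0.6 + 0.6×0.1
  = 0.0400 + 0.1200 + 0.0600 = 0.2200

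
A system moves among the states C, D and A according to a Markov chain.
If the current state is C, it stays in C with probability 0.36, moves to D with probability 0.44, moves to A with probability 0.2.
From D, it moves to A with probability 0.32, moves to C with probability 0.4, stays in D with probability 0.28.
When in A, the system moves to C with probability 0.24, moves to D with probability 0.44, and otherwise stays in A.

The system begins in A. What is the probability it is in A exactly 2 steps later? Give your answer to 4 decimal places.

Sum over the intermediate state after 1 step:
P = P(A→C)·P(C→A) + P(A→D)·P(D→A) + P(A→A)·P(A→A)
  = 0.24×0.2 + 0.44×0.32 + 0.32×0.32
  = 0.0480 + 0.1408 + 0.1024 = 0.2912

0.2912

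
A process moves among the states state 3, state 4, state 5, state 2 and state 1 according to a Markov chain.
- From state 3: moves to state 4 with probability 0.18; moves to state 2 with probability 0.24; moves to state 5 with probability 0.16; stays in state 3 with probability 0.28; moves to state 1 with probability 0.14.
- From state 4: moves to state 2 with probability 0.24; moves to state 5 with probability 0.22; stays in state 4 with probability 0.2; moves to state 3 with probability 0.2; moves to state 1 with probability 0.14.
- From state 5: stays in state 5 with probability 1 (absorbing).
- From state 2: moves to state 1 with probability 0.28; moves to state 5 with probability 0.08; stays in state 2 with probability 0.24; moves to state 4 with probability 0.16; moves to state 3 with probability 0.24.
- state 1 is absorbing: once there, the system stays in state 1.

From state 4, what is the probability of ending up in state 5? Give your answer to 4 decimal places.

Let h(s) be the probability of absorption at state 5 starting from transient state s. Then h(state 5) = 1 and h(state 1) = 0. By first-step analysis:
h(state 3) = 0.28·h(state 3) + 0.18·h(state 4) + 0.16·1 + 0.24·h(state 2) + 0.14·0
h(state 4) = 0.2·h(state 3) + 0.2·h(state 4) + 0.22·1 + 0.24·h(state 2) + 0.14·0
h(state 2) = 0.24·h(state 3) + 0.16·h(state 4) + 0.08·1 + 0.24·h(state 2) + 0.28·0
Solving: h(state 3) = 0.4661, h(state 4) = 0.4987, h(state 2) = 0.3574.
Starting from state 4, the probability is 0.4987.

0.4987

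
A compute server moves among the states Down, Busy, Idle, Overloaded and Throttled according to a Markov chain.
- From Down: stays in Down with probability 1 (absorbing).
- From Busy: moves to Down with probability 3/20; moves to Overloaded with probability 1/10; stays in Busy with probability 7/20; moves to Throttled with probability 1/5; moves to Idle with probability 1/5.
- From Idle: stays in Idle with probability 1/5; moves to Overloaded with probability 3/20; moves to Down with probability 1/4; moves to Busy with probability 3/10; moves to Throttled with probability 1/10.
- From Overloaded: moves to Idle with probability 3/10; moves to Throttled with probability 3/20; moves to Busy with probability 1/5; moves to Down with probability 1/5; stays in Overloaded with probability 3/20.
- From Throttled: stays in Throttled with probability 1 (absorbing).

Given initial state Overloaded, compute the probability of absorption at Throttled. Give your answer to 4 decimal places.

0.4308

Let h(s) be the probability of absorption at Throttled starting from transient state s. Then h(Throttled) = 1 and h(Down) = 0. By first-step analysis:
h(Busy) = 0.15·0 + 0.35·h(Busy) + 0.2·h(Idle) + 0.1·h(Overloaded) + 0.2·1
h(Idle) = 0.25·0 + 0.3·h(Busy) + 0.2·h(Idle) + 0.15·h(Overloaded) + 0.1·1
h(Overloaded) = 0.2·0 + 0.2·h(Busy) + 0.3·h(Idle) + 0.15·h(Overloaded) + 0.15·1
Solving: h(Busy) = 0.4943, h(Idle) = 0.3912, h(Overloaded) = 0.4308.
Starting from Overloaded, the probability is 0.4308.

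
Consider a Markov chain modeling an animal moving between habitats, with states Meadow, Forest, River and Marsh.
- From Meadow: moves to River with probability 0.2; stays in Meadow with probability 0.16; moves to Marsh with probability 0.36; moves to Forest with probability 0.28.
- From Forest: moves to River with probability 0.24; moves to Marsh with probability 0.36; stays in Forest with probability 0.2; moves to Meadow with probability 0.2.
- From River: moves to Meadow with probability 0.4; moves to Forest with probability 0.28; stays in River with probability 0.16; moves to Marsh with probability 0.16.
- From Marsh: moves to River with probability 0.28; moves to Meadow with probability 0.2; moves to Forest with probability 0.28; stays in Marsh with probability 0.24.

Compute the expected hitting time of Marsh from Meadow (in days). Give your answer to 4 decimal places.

3.1295

Let t(s) be the expected number of days to first reach Marsh from state s, with t(Marsh) = 0. Conditioning on the first day:
t(Meadow) = 1 + 0.16·t(Meadow) + 0.28·t(Forest) + 0.2·t(River)
t(Forest) = 1 + 0.2·t(Meadow) + 0.2·t(Forest) + 0.24·t(River)
t(River) = 1 + 0.4·t(Meadow) + 0.28·t(Forest) + 0.16·t(River)
Solving: t(Meadow) = 3.1295, t(Forest) = 3.1517, t(River) = 3.7313.
Expected days from Meadow to Marsh: 3.1295.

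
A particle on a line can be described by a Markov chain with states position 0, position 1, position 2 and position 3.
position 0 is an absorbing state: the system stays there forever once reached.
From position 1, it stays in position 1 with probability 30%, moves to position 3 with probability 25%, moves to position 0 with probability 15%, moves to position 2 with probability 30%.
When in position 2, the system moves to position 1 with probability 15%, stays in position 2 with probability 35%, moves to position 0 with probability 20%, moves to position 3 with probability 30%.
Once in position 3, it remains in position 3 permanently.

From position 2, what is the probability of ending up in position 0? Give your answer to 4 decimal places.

Let h(s) be the probability of absorption at position 0 starting from transient state s. Then h(position 0) = 1 and h(position 3) = 0. By first-step analysis:
h(position 1) = 0.15·1 + 0.3·h(position 1) + 0.3·h(position 2) + 0.25·0
h(position 2) = 0.2·1 + 0.15·h(position 1) + 0.35·h(position 2) + 0.3·0
Solving: h(position 1) = 0.3841, h(position 2) = 0.3963.
Starting from position 2, the probability is 0.3963.

0.3963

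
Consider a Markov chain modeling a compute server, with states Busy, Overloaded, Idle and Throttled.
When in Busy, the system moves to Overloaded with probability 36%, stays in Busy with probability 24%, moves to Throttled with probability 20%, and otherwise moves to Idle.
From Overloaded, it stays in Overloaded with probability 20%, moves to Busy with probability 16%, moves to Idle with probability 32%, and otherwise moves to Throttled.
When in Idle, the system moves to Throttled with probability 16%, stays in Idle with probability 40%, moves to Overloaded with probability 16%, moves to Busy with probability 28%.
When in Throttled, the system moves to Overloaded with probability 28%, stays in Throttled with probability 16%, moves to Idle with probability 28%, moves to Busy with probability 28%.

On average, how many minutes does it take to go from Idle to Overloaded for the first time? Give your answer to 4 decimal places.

Let t(s) be the expected number of minutes to first reach Overloaded from state s, with t(Overloaded) = 0. Conditioning on the first minute:
t(Busy) = 1 + 0.24·t(Busy) + 0.2·t(Idle) + 0.2·t(Throttled)
t(Idle) = 1 + 0.28·t(Busy) + 0.4·t(Idle) + 0.16·t(Throttled)
t(Throttled) = 1 + 0.28·t(Busy) + 0.28·t(Idle) + 0.16·t(Throttled)
Solving: t(Busy) = 3.4270, t(Idle) = 4.2673, t(Throttled) = 3.7553.
Expected minutes from Idle to Overloaded: 4.2673.

4.2673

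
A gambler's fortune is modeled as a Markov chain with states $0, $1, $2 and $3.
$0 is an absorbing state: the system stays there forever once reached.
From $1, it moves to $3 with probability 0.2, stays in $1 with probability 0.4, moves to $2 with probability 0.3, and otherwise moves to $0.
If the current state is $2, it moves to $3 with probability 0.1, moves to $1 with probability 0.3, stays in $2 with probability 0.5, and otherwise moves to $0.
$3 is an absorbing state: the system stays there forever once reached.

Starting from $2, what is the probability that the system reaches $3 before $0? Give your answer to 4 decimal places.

0.5714

Let h(s) be the probability of absorption at $3 starting from transient state s. Then h($3) = 1 and h($0) = 0. By first-step analysis:
h($1) = 0.1·0 + 0.4·h($1) + 0.3·h($2) + 0.2·1
h($2) = 0.1·0 + 0.3·h($1) + 0.5·h($2) + 0.1·1
Solving: h($1) = 0.6190, h($2) = 0.5714.
Starting from $2, the probability is 0.5714.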